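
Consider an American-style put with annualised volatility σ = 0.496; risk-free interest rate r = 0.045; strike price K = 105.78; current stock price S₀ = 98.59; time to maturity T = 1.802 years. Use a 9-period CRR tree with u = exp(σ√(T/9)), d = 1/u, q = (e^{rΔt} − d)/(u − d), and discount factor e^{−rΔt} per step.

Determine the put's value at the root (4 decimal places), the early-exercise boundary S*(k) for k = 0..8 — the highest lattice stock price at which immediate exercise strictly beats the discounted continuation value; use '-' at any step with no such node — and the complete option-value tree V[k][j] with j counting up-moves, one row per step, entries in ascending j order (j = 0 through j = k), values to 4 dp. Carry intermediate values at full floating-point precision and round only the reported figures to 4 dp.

price = 26.6795
boundary = - - - 50.6605 40.5772 50.6605 40.5772 50.6605 63.2495
tree:
26.6795
34.9757 17.6525
44.5803 24.6044 9.9965
55.1195 33.3206 15.0537 4.3718
65.2028 43.6578 22.0741 7.2684 1.1238
73.2792 55.1195 31.3187 11.8659 2.1195 0.0000
79.7481 65.2028 42.6366 18.9049 3.9972 0.0000 0.0000
84.9294 73.2792 55.1195 29.1024 7.5385 0.0000 0.0000 0.0000
89.0795 79.7481 65.2028 42.5305 14.2173 0.0000 0.0000 0.0000 0.0000
92.4035 84.9294 73.2792 55.1195 26.8131 0.0000 0.0000 0.0000 0.0000 0.0000

params: Δt=0.20022 u=1.24850 d=0.80096 q=0.46496 e^(-rΔt)=0.99103
t_9 payoffs: 92.4035 84.9294 73.2792 55.1195 26.8131 0.0000 0.0000 0.0000 0.0000 0.0000
t_8: node(8,0) S=16.7005 payoff=89.0795 vs cont=88.1307 → 89.0795 [stop]  node(8,1) S=26.0319 payoff=79.7481 vs cont=78.7993 → 79.7481 [stop]  node(8,2) S=40.5772 payoff=65.2028 vs cont=64.2540 → 65.2028 [stop]  node(8,3) S=63.2495 payoff=42.5305 vs cont=41.5817 → 42.5305 [stop]  node(8,4) S=98.5900 payoff=7.1900 vs cont=14.2173 → 14.2173 [wait]  node(8,5) S=153.6769 payoff=0.0000 vs cont=0.0000 → 0.0000 [wait]  node(8,6) S=239.5433 payoff=0.0000 vs cont=0.0000 → 0.0000 [wait]  node(8,7) S=373.3875 payoff=0.0000 vs cont=0.0000 → 0.0000 [wait]  node(8,8) S=582.0166 payoff=0.0000 vs cont=0.0000 → 0.0000 [wait]  ⇒ S*(8)=63.2495
t_7: node(7,0) S=20.8506 payoff=84.9294 vs cont=83.9806 → 84.9294 [stop]  node(7,1) S=32.5008 payoff=73.2792 vs cont=72.3304 → 73.2792 [stop]  node(7,2) S=50.6605 payoff=55.1195 vs cont=54.1707 → 55.1195 [stop]  node(7,3) S=78.9669 payoff=26.8131 vs cont=29.1024 → 29.1024 [wait]  node(7,4) S=123.0894 payoff=0.0000 vs cont=7.5385 → 7.5385 [wait]  node(7,5) S=191.8652 payoff=0.0000 vs cont=0.0000 → 0.0000 [wait]  node(7,6) S=299.0694 payoff=0.0000 vs cont=0.0000 → 0.0000 [wait]  node(7,7) S=466.1735 payoff=0.0000 vs cont=0.0000 → 0.0000 [wait]  ⇒ S*(7)=50.6605
t_6: node(6,0) S=26.0319 payoff=79.7481 vs cont=78.7993 → 79.7481 [stop]  node(6,1) S=40.5772 payoff=65.2028 vs cont=64.2540 → 65.2028 [stop]  node(6,2) S=63.2495 payoff=42.5305 vs cont=42.6366 → 42.6366 [wait]  node(6,3) S=98.5900 payoff=7.1900 vs cont=18.9049 → 18.9049 [wait]  node(6,4) S=153.6769 payoff=0.0000 vs cont=3.9972 → 3.9972 [wait]  node(6,5) S=239.5433 payoff=0.0000 vs cont=0.0000 → 0.0000 [wait]  node(6,6) S=373.3875 payoff=0.0000 vs cont=0.0000 → 0.0000 [wait]  ⇒ S*(6)=40.5772
t_5: node(5,0) S=32.5008 payoff=73.2792 vs cont=72.3304 → 73.2792 [stop]  node(5,1) S=50.6605 payoff=55.1195 vs cont=54.2196 → 55.1195 [stop]  node(5,2) S=78.9669 payoff=26.8131 vs cont=31.3187 → 31.3187 [wait]  node(5,3) S=123.0894 payoff=0.0000 vs cont=11.8659 → 11.8659 [wait]  node(5,4) S=191.8652 payoff=0.0000 vs cont=2.1195 → 2.1195 [wait]  node(5,5) S=299.0694 payoff=0.0000 vs cont=0.0000 → 0.0000 [wait]  ⇒ S*(5)=50.6605
t_4: node(4,0) S=40.5772 payoff=65.2028 vs cont=64.2540 → 65.2028 [stop]  node(4,1) S=63.2495 payoff=42.5305 vs cont=43.6578 → 43.6578 [wait]  node(4,2) S=98.5900 payoff=7.1900 vs cont=22.0741 → 22.0741 [wait]  node(4,3) S=153.6769 payoff=0.0000 vs cont=7.2684 → 7.2684 [wait]  node(4,4) S=239.5433 payoff=0.0000 vs cont=1.1238 → 1.1238 [wait]  ⇒ S*(4)=40.5772
t_3: node(3,0) S=50.6605 payoff=55.1195 vs cont=54.6902 → 55.1195 [stop]  node(3,1) S=78.9669 payoff=26.8131 vs cont=33.3206 → 33.3206 [wait]  node(3,2) S=123.0894 payoff=0.0000 vs cont=15.0537 → 15.0537 [wait]  node(3,3) S=191.8652 payoff=0.0000 vs cont=4.3718 → 4.3718 [wait]  ⇒ S*(3)=50.6605
t_2: node(2,0) S=63.2495 payoff=42.5305 vs cont=44.5803 → 44.5803 [wait]  node(2,1) S=98.5900 payoff=7.1900 vs cont=24.6044 → 24.6044 [wait]  node(2,2) S=153.6769 payoff=0.0000 vs cont=9.9965 → 9.9965 [wait]  ⇒ S*(2)=-
t_1: node(1,0) S=78.9669 payoff=26.8131 vs cont=34.9757 → 34.9757 [wait]  node(1,1) S=123.0894 payoff=0.0000 vs cont=17.6525 → 17.6525 [wait]  ⇒ S*(1)=-
t_0: node(0,0) S=98.5900 payoff=7.1900 vs cont=26.6795 → 26.6795 [wait]  ⇒ S*(0)=-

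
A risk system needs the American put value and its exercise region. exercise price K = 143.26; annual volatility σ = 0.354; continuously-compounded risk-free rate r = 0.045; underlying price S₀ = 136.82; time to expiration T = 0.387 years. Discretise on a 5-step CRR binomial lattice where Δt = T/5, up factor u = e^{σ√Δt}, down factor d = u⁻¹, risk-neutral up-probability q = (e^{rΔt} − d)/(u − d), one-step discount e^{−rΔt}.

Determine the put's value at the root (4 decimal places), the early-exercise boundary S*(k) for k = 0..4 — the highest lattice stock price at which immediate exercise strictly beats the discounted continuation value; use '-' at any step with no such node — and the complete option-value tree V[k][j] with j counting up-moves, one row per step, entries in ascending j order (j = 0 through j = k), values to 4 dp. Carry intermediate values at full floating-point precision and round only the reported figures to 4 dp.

Δt=0.07740, u=1.10350, d=0.90621, q=0.49308, disc=e^(-rΔt)=0.99652
k=5 terminal: V=max(K-S,0) → 59.6438 41.4398 19.2725 0.0000 0.0000 0.0000
k=4: j=0 S=92.2704 intr=50.9896 cont=50.4915 V=50.9896[EX]; j=1 S=112.3585 intr=30.9015 cont=30.4034 V=30.9015[EX]; j=2 S=136.8200 intr=6.4400 cont=9.7356 V=9.7356[hold]; j=3 S=166.6070 intr=0.0000 cont=0.0000 V=0.0000[hold]; j=4 S=202.8790 intr=0.0000 cont=0.0000 V=0.0000[hold]  S*(4)=112.3585
k=3: j=0 S=101.8202 intr=41.4398 cont=40.9417 V=41.4398[EX]; j=1 S=123.9875 intr=19.2725 cont=20.3938 V=20.3938[hold]; j=2 S=150.9807 intr=0.0000 cont=4.9180 V=4.9180[hold]; j=3 S=183.8506 intr=0.0000 cont=0.0000 V=0.0000[hold]  S*(3)=101.8202
k=2: j=0 S=112.3585 intr=30.9015 cont=30.9544 V=30.9544[hold]; j=1 S=136.8200 intr=6.4400 cont=12.7186 V=12.7186[hold]; j=2 S=166.6070 intr=0.0000 cont=2.4843 V=2.4843[hold]  S*(2)=-
k=1: j=0 S=123.9875 intr=19.2725 cont=21.8862 V=21.8862[hold]; j=1 S=150.9807 intr=0.0000 cont=7.6456 V=7.6456[hold]  S*(1)=-
k=0: j=0 S=136.8200 intr=6.4400 cont=14.8127 V=14.8127[hold]  S*(0)=-

price = 14.8127
boundary = - - - 101.8202 112.3585
tree:
14.8127
21.8862 7.6456
30.9544 12.7186 2.4843
41.4398 20.3938 4.9180 0.0000
50.9896 30.9015 9.7356 0.0000 0.0000
59.6438 41.4398 19.2725 0.0000 0.0000 0.0000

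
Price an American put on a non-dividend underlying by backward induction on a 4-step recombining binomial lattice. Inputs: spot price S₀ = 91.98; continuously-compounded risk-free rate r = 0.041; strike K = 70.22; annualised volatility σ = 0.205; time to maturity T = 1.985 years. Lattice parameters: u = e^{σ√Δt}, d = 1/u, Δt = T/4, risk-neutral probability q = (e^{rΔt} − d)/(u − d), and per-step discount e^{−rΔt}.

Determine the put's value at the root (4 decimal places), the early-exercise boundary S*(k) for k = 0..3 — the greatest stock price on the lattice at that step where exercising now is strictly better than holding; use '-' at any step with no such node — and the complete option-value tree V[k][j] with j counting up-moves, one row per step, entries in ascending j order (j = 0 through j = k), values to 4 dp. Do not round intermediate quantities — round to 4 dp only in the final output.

Δt=0.49625  u=1.15536  d=0.86553  q=0.53488  discount=0.97986
step 4 (expiry): payoffs max(K−S,0) = 18.5993 1.3138 0.0000 0.0000 0.0000
step 3: (k=3,j=0): S=59.6405, (K−S)⁺=10.5795, hold=9.1653 ⇒ V=10.5795 exercise | (k=3,j=1): S=79.6115, (K−S)⁺=0.0000, hold=0.5988 ⇒ V=0.5988 continue | (k=3,j=2): S=106.2700, (K−S)⁺=0.0000, hold=0.0000 ⇒ V=0.0000 continue | (k=3,j=3): S=141.8554, (K−S)⁺=0.0000, hold=0.0000 ⇒ V=0.0000 continue  boundary S*=59.6405
step 2: (k=2,j=0): S=68.9062, (K−S)⁺=1.3138, hold=5.1355 ⇒ V=5.1355 continue | (k=2,j=1): S=91.9800, (K−S)⁺=0.0000, hold=0.2729 ⇒ V=0.2729 continue | (k=2,j=2): S=122.7802, (K−S)⁺=0.0000, hold=0.0000 ⇒ V=0.0000 continue  boundary S*=-
step 1: (k=1,j=0): S=79.6115, (K−S)⁺=0.0000, hold=2.4835 ⇒ V=2.4835 continue | (k=1,j=1): S=106.2700, (K−S)⁺=0.0000, hold=0.1244 ⇒ V=0.1244 continue  boundary S*=-
step 0: (k=0,j=0): S=91.9800, (K−S)⁺=0.0000, hold=1.1971 ⇒ V=1.1971 continue  boundary S*=-

price = 1.1971
boundary = - - - 59.6405
tree:
1.1971
2.4835 0.1244
5.1355 0.2729 0.0000
10.5795 0.5988 0.0000 0.0000
18.5993 1.3138 0.0000 0.0000 0.0000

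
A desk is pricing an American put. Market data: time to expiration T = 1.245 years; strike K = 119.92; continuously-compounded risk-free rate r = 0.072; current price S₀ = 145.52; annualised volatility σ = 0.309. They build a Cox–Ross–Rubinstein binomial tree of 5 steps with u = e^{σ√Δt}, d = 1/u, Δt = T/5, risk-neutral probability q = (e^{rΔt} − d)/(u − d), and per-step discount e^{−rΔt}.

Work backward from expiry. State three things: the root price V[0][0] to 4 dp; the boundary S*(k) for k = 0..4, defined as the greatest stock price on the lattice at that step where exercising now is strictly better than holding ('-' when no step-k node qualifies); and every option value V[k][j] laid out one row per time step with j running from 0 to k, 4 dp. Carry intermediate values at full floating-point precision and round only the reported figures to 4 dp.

price = 5.1084
boundary = - - - 91.6284 78.5355
tree:
5.1084
9.3193 1.3984
16.5522 2.9658 0.0000
28.2916 6.2899 0.0000 0.0000
41.3845 13.3399 0.0000 0.0000 0.0000
52.6065 28.2916 0.0000 0.0000 0.0000 0.0000

params: Δt=0.24900 u=1.16671 d=0.85711 q=0.51996 e^(-rΔt)=0.98223
t_5 payoffs: 52.6065 28.2916 0.0000 0.0000 0.0000 0.0000
t_4: node(4,0) S=78.5355 payoff=41.3845 vs cont=39.2537 → 41.3845 [stop]  node(4,1) S=106.9041 payoff=13.0159 vs cont=13.3399 → 13.3399 [wait]  node(4,2) S=145.5200 payoff=0.0000 vs cont=0.0000 → 0.0000 [wait]  node(4,3) S=198.0847 payoff=0.0000 vs cont=0.0000 → 0.0000 [wait]  node(4,4) S=269.6369 payoff=0.0000 vs cont=0.0000 → 0.0000 [wait]  ⇒ S*(4)=78.5355
t_3: node(3,0) S=91.6284 payoff=28.2916 vs cont=26.3263 → 28.2916 [stop]  node(3,1) S=124.7264 payoff=0.0000 vs cont=6.2899 → 6.2899 [wait]  node(3,2) S=169.7801 payoff=0.0000 vs cont=0.0000 → 0.0000 [wait]  node(3,3) S=231.1081 payoff=0.0000 vs cont=0.0000 → 0.0000 [wait]  ⇒ S*(3)=91.6284
t_2: node(2,0) S=106.9041 payoff=13.0159 vs cont=16.5522 → 16.5522 [wait]  node(2,1) S=145.5200 payoff=0.0000 vs cont=2.9658 → 2.9658 [wait]  node(2,2) S=198.0847 payoff=0.0000 vs cont=0.0000 → 0.0000 [wait]  ⇒ S*(2)=-
t_1: node(1,0) S=124.7264 payoff=0.0000 vs cont=9.3193 → 9.3193 [wait]  node(1,1) S=169.7801 payoff=0.0000 vs cont=1.3984 → 1.3984 [wait]  ⇒ S*(1)=-
t_0: node(0,0) S=145.5200 payoff=0.0000 vs cont=5.1084 → 5.1084 [wait]  ⇒ S*(0)=-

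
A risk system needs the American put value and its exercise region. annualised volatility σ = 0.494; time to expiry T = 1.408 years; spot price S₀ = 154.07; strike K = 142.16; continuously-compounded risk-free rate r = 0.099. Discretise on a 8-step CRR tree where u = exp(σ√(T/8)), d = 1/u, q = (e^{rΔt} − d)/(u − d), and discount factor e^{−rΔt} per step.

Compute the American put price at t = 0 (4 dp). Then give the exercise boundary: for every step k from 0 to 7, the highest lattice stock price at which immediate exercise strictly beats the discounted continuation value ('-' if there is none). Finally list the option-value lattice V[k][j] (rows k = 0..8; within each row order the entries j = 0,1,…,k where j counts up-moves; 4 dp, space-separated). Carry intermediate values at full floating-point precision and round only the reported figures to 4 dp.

params: Δt=0.17600 u=1.23028 d=0.81282 q=0.49048 e^(-rΔt)=0.98273
t_8 payoffs: 112.8054 97.7289 74.9092 40.3694 0.0000 0.0000 0.0000 0.0000 0.0000
t_7: node(7,0) S=36.1145 payoff=106.0455 vs cont=103.5900 → 106.0455 [stop]  node(7,1) S=54.6628 payoff=87.4972 vs cont=85.0416 → 87.4972 [stop]  node(7,2) S=82.7375 payoff=59.4225 vs cont=56.9669 → 59.4225 [stop]  node(7,3) S=125.2313 payoff=16.9287 vs cont=20.2138 → 20.2138 [wait]  node(7,4) S=189.5498 payoff=0.0000 vs cont=0.0000 → 0.0000 [wait]  node(7,5) S=286.9021 payoff=0.0000 vs cont=0.0000 → 0.0000 [wait]  node(7,6) S=434.2542 payoff=0.0000 vs cont=0.0000 → 0.0000 [wait]  node(7,7) S=657.2861 payoff=0.0000 vs cont=0.0000 → 0.0000 [wait]  ⇒ S*(7)=82.7375
t_6: node(6,0) S=44.4311 payoff=97.7289 vs cont=95.2734 → 97.7289 [stop]  node(6,1) S=67.2508 payoff=74.9092 vs cont=72.4537 → 74.9092 [stop]  node(6,2) S=101.7906 payoff=40.3694 vs cont=39.4973 → 40.3694 [stop]  node(6,3) S=154.0700 payoff=0.0000 vs cont=10.1215 → 10.1215 [wait]  node(6,4) S=233.2000 payoff=0.0000 vs cont=0.0000 → 0.0000 [wait]  node(6,5) S=352.9709 payoff=0.0000 vs cont=0.0000 → 0.0000 [wait]  node(6,6) S=534.2558 payoff=0.0000 vs cont=0.0000 → 0.0000 [wait]  ⇒ S*(6)=101.7906
t_5: node(5,0) S=54.6628 payoff=87.4972 vs cont=85.0416 → 87.4972 [stop]  node(5,1) S=82.7375 payoff=59.4225 vs cont=56.9669 → 59.4225 [stop]  node(5,2) S=125.2313 payoff=16.9287 vs cont=25.0925 → 25.0925 [wait]  node(5,3) S=189.5498 payoff=0.0000 vs cont=5.0681 → 5.0681 [wait]  node(5,4) S=286.9021 payoff=0.0000 vs cont=0.0000 → 0.0000 [wait]  node(5,5) S=434.2542 payoff=0.0000 vs cont=0.0000 → 0.0000 [wait]  ⇒ S*(5)=82.7375
t_4: node(4,0) S=67.2508 payoff=74.9092 vs cont=72.4537 → 74.9092 [stop]  node(4,1) S=101.7906 payoff=40.3694 vs cont=41.8488 → 41.8488 [wait]  node(4,2) S=154.0700 payoff=0.0000 vs cont=15.0072 → 15.0072 [wait]  node(4,3) S=233.2000 payoff=0.0000 vs cont=2.5377 → 2.5377 [wait]  node(4,4) S=352.9709 payoff=0.0000 vs cont=0.0000 → 0.0000 [wait]  ⇒ S*(4)=67.2508
t_3: node(3,0) S=82.7375 payoff=59.4225 vs cont=57.6800 → 59.4225 [stop]  node(3,1) S=125.2313 payoff=16.9287 vs cont=28.1882 → 28.1882 [wait]  node(3,2) S=189.5498 payoff=0.0000 vs cont=8.7376 → 8.7376 [wait]  node(3,3) S=286.9021 payoff=0.0000 vs cont=1.2707 → 1.2707 [wait]  ⇒ S*(3)=82.7375
t_2: node(2,0) S=101.7906 payoff=40.3694 vs cont=43.3410 → 43.3410 [wait]  node(2,1) S=154.0700 payoff=0.0000 vs cont=18.3260 → 18.3260 [wait]  node(2,2) S=233.2000 payoff=0.0000 vs cont=4.9876 → 4.9876 [wait]  ⇒ S*(2)=-
t_1: node(1,0) S=125.2313 payoff=16.9287 vs cont=30.5350 → 30.5350 [wait]  node(1,1) S=189.5498 payoff=0.0000 vs cont=11.5803 → 11.5803 [wait]  ⇒ S*(1)=-
t_0: node(0,0) S=154.0700 payoff=0.0000 vs cont=20.8713 → 20.8713 [wait]  ⇒ S*(0)=-

price = 20.8713
boundary = - - - 82.7375 67.2508 82.7375 101.7906 82.7375
tree:
20.8713
30.5350 11.5803
43.3410 18.3260 4.9876
59.4225 28.1882 8.7376 1.2707
74.9092 41.8488 15.0072 2.5377 0.0000
87.4972 59.4225 25.0925 5.0681 0.0000 0.0000
97.7289 74.9092 40.3694 10.1215 0.0000 0.0000 0.0000
106.0455 87.4972 59.4225 20.2138 0.0000 0.0000 0.0000 0.0000
112.8054 97.7289 74.9092 40.3694 0.0000 0.0000 0.0000 0.0000 0.0000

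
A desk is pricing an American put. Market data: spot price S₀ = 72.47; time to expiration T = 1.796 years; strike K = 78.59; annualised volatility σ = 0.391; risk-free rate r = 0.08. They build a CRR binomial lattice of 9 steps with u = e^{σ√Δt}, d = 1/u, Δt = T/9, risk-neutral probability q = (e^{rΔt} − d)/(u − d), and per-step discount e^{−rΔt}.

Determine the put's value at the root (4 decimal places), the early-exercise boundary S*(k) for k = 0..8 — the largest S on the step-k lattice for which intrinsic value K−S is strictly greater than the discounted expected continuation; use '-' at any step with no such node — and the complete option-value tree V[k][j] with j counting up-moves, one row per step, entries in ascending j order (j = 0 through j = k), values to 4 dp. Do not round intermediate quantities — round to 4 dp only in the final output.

params: Δt=0.19956 u=1.19085 d=0.83974 q=0.50228 e^(-rΔt)=0.98416
t_9 payoffs: 63.5430 57.2516 48.3295 35.6770 17.7342 0.0000 0.0000 0.0000 0.0000 0.0000
t_8: node(8,0) S=17.9187 payoff=60.6713 vs cont=59.4266 → 60.6713 [stop]  node(8,1) S=25.4108 payoff=53.1792 vs cont=51.9345 → 53.1792 [stop]  node(8,2) S=36.0356 payoff=42.5544 vs cont=41.3097 → 42.5544 [stop]  node(8,3) S=51.1029 payoff=27.4871 vs cont=26.2425 → 27.4871 [stop]  node(8,4) S=72.4700 payoff=6.1200 vs cont=8.6869 → 8.6869 [wait]  node(8,5) S=102.7712 payoff=0.0000 vs cont=0.0000 → 0.0000 [wait]  node(8,6) S=145.7419 payoff=0.0000 vs cont=0.0000 → 0.0000 [wait]  node(8,7) S=206.6795 payoff=0.0000 vs cont=0.0000 → 0.0000 [wait]  node(8,8) S=293.0964 payoff=0.0000 vs cont=0.0000 → 0.0000 [wait]  ⇒ S*(8)=51.1029
t_7: node(7,0) S=21.3384 payoff=57.2516 vs cont=56.0069 → 57.2516 [stop]  node(7,1) S=30.2605 payoff=48.3295 vs cont=47.0849 → 48.3295 [stop]  node(7,2) S=42.9130 payoff=35.6770 vs cont=34.4323 → 35.6770 [stop]  node(7,3) S=60.8558 payoff=17.7342 vs cont=17.7584 → 17.7584 [wait]  node(7,4) S=86.3008 payoff=0.0000 vs cont=4.2552 → 4.2552 [wait]  node(7,5) S=122.3849 payoff=0.0000 vs cont=0.0000 → 0.0000 [wait]  node(7,6) S=173.5565 payoff=0.0000 vs cont=0.0000 → 0.0000 [wait]  node(7,7) S=246.1240 payoff=0.0000 vs cont=0.0000 → 0.0000 [wait]  ⇒ S*(7)=42.9130
t_6: node(6,0) S=25.4108 payoff=53.1792 vs cont=51.9345 → 53.1792 [stop]  node(6,1) S=36.0356 payoff=42.5544 vs cont=41.3097 → 42.5544 [stop]  node(6,2) S=51.1029 payoff=27.4871 vs cont=26.2544 → 27.4871 [stop]  node(6,3) S=72.4700 payoff=6.1200 vs cont=10.8022 → 10.8022 [wait]  node(6,4) S=102.7712 payoff=0.0000 vs cont=2.0844 → 2.0844 [wait]  node(6,5) S=145.7419 payoff=0.0000 vs cont=0.0000 → 0.0000 [wait]  node(6,6) S=206.6795 payoff=0.0000 vs cont=0.0000 → 0.0000 [wait]  ⇒ S*(6)=51.1029
t_5: node(5,0) S=30.2605 payoff=48.3295 vs cont=47.0849 → 48.3295 [stop]  node(5,1) S=42.9130 payoff=35.6770 vs cont=34.4323 → 35.6770 [stop]  node(5,2) S=60.8558 payoff=17.7342 vs cont=18.8041 → 18.8041 [wait]  node(5,3) S=86.3008 payoff=0.0000 vs cont=6.3217 → 6.3217 [wait]  node(5,4) S=122.3849 payoff=0.0000 vs cont=1.0210 → 1.0210 [wait]  node(5,5) S=173.5565 payoff=0.0000 vs cont=0.0000 → 0.0000 [wait]  ⇒ S*(5)=42.9130
t_4: node(4,0) S=36.0356 payoff=42.5544 vs cont=41.3097 → 42.5544 [stop]  node(4,1) S=51.1029 payoff=27.4871 vs cont=26.7713 → 27.4871 [stop]  node(4,2) S=72.4700 payoff=6.1200 vs cont=12.3360 → 12.3360 [wait]  node(4,3) S=102.7712 payoff=0.0000 vs cont=3.6013 → 3.6013 [wait]  node(4,4) S=145.7419 payoff=0.0000 vs cont=0.5001 → 0.5001 [wait]  ⇒ S*(4)=51.1029
t_3: node(3,0) S=42.9130 payoff=35.6770 vs cont=34.4323 → 35.6770 [stop]  node(3,1) S=60.8558 payoff=17.7342 vs cont=19.5622 → 19.5622 [wait]  node(3,2) S=86.3008 payoff=0.0000 vs cont=7.8229 → 7.8229 [wait]  node(3,3) S=122.3849 payoff=0.0000 vs cont=2.0113 → 2.0113 [wait]  ⇒ S*(3)=42.9130
t_2: node(2,0) S=51.1029 payoff=27.4871 vs cont=27.1461 → 27.4871 [stop]  node(2,1) S=72.4700 payoff=6.1200 vs cont=13.4494 → 13.4494 [wait]  node(2,2) S=102.7712 payoff=0.0000 vs cont=4.8262 → 4.8262 [wait]  ⇒ S*(2)=51.1029
t_1: node(1,0) S=60.8558 payoff=17.7342 vs cont=20.1126 → 20.1126 [wait]  node(1,1) S=86.3008 payoff=0.0000 vs cont=8.9737 → 8.9737 [wait]  ⇒ S*(1)=-
t_0: node(0,0) S=72.4700 payoff=6.1200 vs cont=14.2879 → 14.2879 [wait]  ⇒ S*(0)=-

price = 14.2879
boundary = - - 51.1029 42.9130 51.1029 42.9130 51.1029 42.9130 51.1029
tree:
14.2879
20.1126 8.9737
27.4871 13.4494 4.8262
35.6770 19.5622 7.8229 2.0113
42.5544 27.4871 12.3360 3.6013 0.5001
48.3295 35.6770 18.8041 6.3217 1.0210 0.0000
53.1792 42.5544 27.4871 10.8022 2.0844 0.0000 0.0000
57.2516 48.3295 35.6770 17.7584 4.2552 0.0000 0.0000 0.0000
60.6713 53.1792 42.5544 27.4871 8.6869 0.0000 0.0000 0.0000 0.0000
63.5430 57.2516 48.3295 35.6770 17.7342 0.0000 0.0000 0.0000 0.0000 0.0000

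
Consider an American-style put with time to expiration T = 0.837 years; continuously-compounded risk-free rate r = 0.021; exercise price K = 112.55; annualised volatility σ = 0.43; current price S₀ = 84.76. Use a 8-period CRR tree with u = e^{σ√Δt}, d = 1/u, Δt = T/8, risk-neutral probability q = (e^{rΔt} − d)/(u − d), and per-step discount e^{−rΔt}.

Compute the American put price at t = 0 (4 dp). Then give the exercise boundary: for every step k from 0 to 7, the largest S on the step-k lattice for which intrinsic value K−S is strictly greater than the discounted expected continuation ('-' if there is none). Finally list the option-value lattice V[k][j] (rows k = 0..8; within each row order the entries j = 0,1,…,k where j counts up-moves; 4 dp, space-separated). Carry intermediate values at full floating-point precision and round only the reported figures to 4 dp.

price = 31.6783
boundary = - - 64.1773 55.8441 64.1773 73.7541 84.7600 97.4082
tree:
31.6783
39.7946 22.7885
48.3727 30.4286 14.3879
56.7059 39.1669 20.8406 7.2701
63.9572 48.3727 29.0990 11.7424 2.3243
70.2668 56.7059 38.7959 18.4376 4.3424 0.0881
75.7572 63.9572 48.3727 27.7900 8.1101 0.1675 0.0000
80.5346 70.2668 56.7059 38.7959 15.1418 0.3186 0.0000 0.0000
84.6918 75.7572 63.9572 48.3727 27.7900 0.6061 0.0000 0.0000 0.0000

params: Δt=0.10462 u=1.14922 d=0.87015 q=0.47317 e^(-rΔt)=0.99781
t_8 payoffs: 84.6918 75.7572 63.9572 48.3727 27.7900 0.6061 0.0000 0.0000 0.0000
t_7: node(7,0) S=32.0154 payoff=80.5346 vs cont=80.2876 → 80.5346 [stop]  node(7,1) S=42.2832 payoff=70.2668 vs cont=70.0198 → 70.2668 [stop]  node(7,2) S=55.8441 payoff=56.7059 vs cont=56.4589 → 56.7059 [stop]  node(7,3) S=73.7541 payoff=38.7959 vs cont=38.5489 → 38.7959 [stop]  node(7,4) S=97.4082 payoff=15.1418 vs cont=14.8948 → 15.1418 [stop]  node(7,5) S=128.6486 payoff=0.0000 vs cont=0.3186 → 0.3186 [wait]  node(7,6) S=169.9082 payoff=0.0000 vs cont=0.0000 → 0.0000 [wait]  node(7,7) S=224.4004 payoff=0.0000 vs cont=0.0000 → 0.0000 [wait]  ⇒ S*(7)=97.4082
t_6: node(6,0) S=36.7928 payoff=75.7572 vs cont=75.5102 → 75.7572 [stop]  node(6,1) S=48.5928 payoff=63.9572 vs cont=63.7101 → 63.9572 [stop]  node(6,2) S=64.1773 payoff=48.3727 vs cont=48.1257 → 48.3727 [stop]  node(6,3) S=84.7600 payoff=27.7900 vs cont=27.5430 → 27.7900 [stop]  node(6,4) S=111.9439 payoff=0.6061 vs cont=8.1101 → 8.1101 [wait]  node(6,5) S=147.8460 payoff=0.0000 vs cont=0.1675 → 0.1675 [wait]  node(6,6) S=195.2626 payoff=0.0000 vs cont=0.0000 → 0.0000 [wait]  ⇒ S*(6)=84.7600
t_5: node(5,0) S=42.2832 payoff=70.2668 vs cont=70.0198 → 70.2668 [stop]  node(5,1) S=55.8441 payoff=56.7059 vs cont=56.4589 → 56.7059 [stop]  node(5,2) S=73.7541 payoff=38.7959 vs cont=38.5489 → 38.7959 [stop]  node(5,3) S=97.4082 payoff=15.1418 vs cont=18.4376 → 18.4376 [wait]  node(5,4) S=128.6486 payoff=0.0000 vs cont=4.3424 → 4.3424 [wait]  node(5,5) S=169.9082 payoff=0.0000 vs cont=0.0881 → 0.0881 [wait]  ⇒ S*(5)=73.7541
t_4: node(4,0) S=48.5928 payoff=63.9572 vs cont=63.7101 → 63.9572 [stop]  node(4,1) S=64.1773 payoff=48.3727 vs cont=48.1257 → 48.3727 [stop]  node(4,2) S=84.7600 payoff=27.7900 vs cont=29.0990 → 29.0990 [wait]  node(4,3) S=111.9439 payoff=0.6061 vs cont=11.7424 → 11.7424 [wait]  node(4,4) S=147.8460 payoff=0.0000 vs cont=2.3243 → 2.3243 [wait]  ⇒ S*(4)=64.1773
t_3: node(3,0) S=55.8441 payoff=56.7059 vs cont=56.4589 → 56.7059 [stop]  node(3,1) S=73.7541 payoff=38.7959 vs cont=39.1669 → 39.1669 [wait]  node(3,2) S=97.4082 payoff=15.1418 vs cont=20.8406 → 20.8406 [wait]  node(3,3) S=128.6486 payoff=0.0000 vs cont=7.2701 → 7.2701 [wait]  ⇒ S*(3)=55.8441
t_2: node(2,0) S=64.1773 payoff=48.3727 vs cont=48.3008 → 48.3727 [stop]  node(2,1) S=84.7600 payoff=27.7900 vs cont=30.4286 → 30.4286 [wait]  node(2,2) S=111.9439 payoff=0.6061 vs cont=14.3879 → 14.3879 [wait]  ⇒ S*(2)=64.1773
t_1: node(1,0) S=73.7541 payoff=38.7959 vs cont=39.7946 → 39.7946 [wait]  node(1,1) S=97.4082 payoff=15.1418 vs cont=22.7885 → 22.7885 [wait]  ⇒ S*(1)=-
t_0: node(0,0) S=84.7600 payoff=27.7900 vs cont=31.6783 → 31.6783 [wait]  ⇒ S*(0)=-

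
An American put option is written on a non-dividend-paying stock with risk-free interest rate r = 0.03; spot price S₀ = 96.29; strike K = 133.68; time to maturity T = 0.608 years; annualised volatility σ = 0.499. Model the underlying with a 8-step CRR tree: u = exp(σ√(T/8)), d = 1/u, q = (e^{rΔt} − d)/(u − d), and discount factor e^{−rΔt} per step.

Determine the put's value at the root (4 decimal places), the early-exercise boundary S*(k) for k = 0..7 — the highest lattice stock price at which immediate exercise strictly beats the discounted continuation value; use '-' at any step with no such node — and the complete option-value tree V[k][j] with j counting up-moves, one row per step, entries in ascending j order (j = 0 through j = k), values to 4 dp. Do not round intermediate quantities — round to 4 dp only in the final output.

Δt=0.07600, u=1.14748, d=0.87148, q=0.47393, disc=e^(-rΔt)=0.99772
k=8 terminal: V=max(K-S,0) → 101.6445 91.4988 78.1399 60.5503 37.3900 6.8948 0.0000 0.0000 0.0000
k=7: j=0 S=36.7600 intr=96.9200 cont=96.6155 V=96.9200[EX]; j=1 S=48.4020 intr=85.2780 cont=84.9736 V=85.2780[EX]; j=2 S=63.7309 intr=69.9491 cont=69.6446 V=69.9491[EX]; j=3 S=83.9146 intr=49.7654 cont=49.4610 V=49.7654[EX]; j=4 S=110.4905 intr=23.1895 cont=22.8851 V=23.1895[EX]; j=5 S=145.4829 intr=0.0000 cont=3.6189 V=3.6189[hold]; j=6 S=191.5576 intr=0.0000 cont=0.0000 V=0.0000[hold]; j=7 S=252.2241 intr=0.0000 cont=0.0000 V=0.0000[hold]  S*(7)=110.4905
k=6: j=0 S=42.1812 intr=91.4988 cont=91.1943 V=91.4988[EX]; j=1 S=55.5401 intr=78.1399 cont=77.8355 V=78.1399[EX]; j=2 S=73.1297 intr=60.5503 cont=60.2458 V=60.5503[EX]; j=3 S=96.2900 intr=37.3900 cont=37.0856 V=37.3900[EX]; j=4 S=126.7852 intr=6.8948 cont=13.8827 V=13.8827[hold]; j=5 S=166.9382 intr=0.0000 cont=1.8994 V=1.8994[hold]; j=6 S=219.8078 intr=0.0000 cont=0.0000 V=0.0000[hold]  S*(6)=96.2900
k=5: j=0 S=48.4020 intr=85.2780 cont=84.9736 V=85.2780[EX]; j=1 S=63.7309 intr=69.9491 cont=69.6446 V=69.9491[EX]; j=2 S=83.9146 intr=49.7654 cont=49.4610 V=49.7654[EX]; j=3 S=110.4905 intr=23.1895 cont=26.1893 V=26.1893[hold]; j=4 S=145.4829 intr=0.0000 cont=8.1847 V=8.1847[hold]; j=5 S=191.5576 intr=0.0000 cont=0.9970 V=0.9970[hold]  S*(5)=83.9146
k=4: j=0 S=55.5401 intr=78.1399 cont=77.8355 V=78.1399[EX]; j=1 S=73.1297 intr=60.5503 cont=60.2458 V=60.5503[EX]; j=2 S=96.2900 intr=37.3900 cont=38.5040 V=38.5040[hold]; j=3 S=126.7852 intr=6.8948 cont=17.6161 V=17.6161[hold]; j=4 S=166.9382 intr=0.0000 cont=4.7673 V=4.7673[hold]  S*(4)=73.1297
k=3: j=0 S=63.7309 intr=69.9491 cont=69.6446 V=69.9491[EX]; j=1 S=83.9146 intr=49.7654 cont=49.9877 V=49.9877[hold]; j=2 S=110.4905 intr=23.1895 cont=28.5394 V=28.5394[hold]; j=3 S=145.4829 intr=0.0000 cont=11.5004 V=11.5004[hold]  S*(3)=63.7309
k=2: j=0 S=73.1297 intr=60.5503 cont=60.3510 V=60.5503[EX]; j=1 S=96.2900 intr=37.3900 cont=39.7320 V=39.7320[hold]; j=2 S=126.7852 intr=6.8948 cont=20.4174 V=20.4174[hold]  S*(2)=73.1297
k=1: j=0 S=83.9146 intr=49.7654 cont=50.5684 V=50.5684[hold]; j=1 S=110.4905 intr=23.1895 cont=30.5085 V=30.5085[hold]  S*(1)=-
k=0: j=0 S=96.2900 intr=37.3900 cont=40.9678 V=40.9678[hold]  S*(0)=-

price = 40.9678
boundary = - - 73.1297 63.7309 73.1297 83.9146 96.2900 110.4905
tree:
40.9678
50.5684 30.5085
60.5503 39.7320 20.4174
69.9491 49.9877 28.5394 11.5004
78.1399 60.5503 38.5040 17.6161 4.7673
85.2780 69.9491 49.7654 26.1893 8.1847 0.9970
91.4988 78.1399 60.5503 37.3900 13.8827 1.8994 0.0000
96.9200 85.2780 69.9491 49.7654 23.1895 3.6189 0.0000 0.0000
101.6445 91.4988 78.1399 60.5503 37.3900 6.8948 0.0000 0.0000 0.0000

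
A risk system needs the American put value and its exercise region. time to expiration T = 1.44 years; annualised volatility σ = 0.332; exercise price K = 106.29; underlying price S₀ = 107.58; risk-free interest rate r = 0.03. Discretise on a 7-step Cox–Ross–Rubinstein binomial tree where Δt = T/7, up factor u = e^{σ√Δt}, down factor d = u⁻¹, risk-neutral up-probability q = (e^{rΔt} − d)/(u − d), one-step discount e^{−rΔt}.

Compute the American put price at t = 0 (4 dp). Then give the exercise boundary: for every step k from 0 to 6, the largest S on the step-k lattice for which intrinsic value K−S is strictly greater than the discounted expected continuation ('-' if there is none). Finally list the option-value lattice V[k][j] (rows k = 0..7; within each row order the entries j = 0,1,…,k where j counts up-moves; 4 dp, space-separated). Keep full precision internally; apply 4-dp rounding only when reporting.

params: Δt=0.20571 u=1.16251 d=0.86021 q=0.48290 e^(-rΔt)=0.99385
t_7 payoffs: 68.7965 55.6202 37.8134 13.7488 0.0000 0.0000 0.0000 0.0000
t_6: node(6,0) S=43.5865 payoff=62.7035 vs cont=62.0495 → 62.7035 [stop]  node(6,1) S=58.9041 payoff=47.3859 vs cont=46.7320 → 47.3859 [stop]  node(6,2) S=79.6047 payoff=26.6853 vs cont=26.0314 → 26.6853 [stop]  node(6,3) S=107.5800 payoff=0.0000 vs cont=7.0657 → 7.0657 [wait]  node(6,4) S=145.3867 payoff=0.0000 vs cont=0.0000 → 0.0000 [wait]  node(6,5) S=196.4797 payoff=0.0000 vs cont=0.0000 → 0.0000 [wait]  node(6,6) S=265.5282 payoff=0.0000 vs cont=0.0000 → 0.0000 [wait]  ⇒ S*(6)=79.6047
t_5: node(5,0) S=50.6698 payoff=55.6202 vs cont=54.9663 → 55.6202 [stop]  node(5,1) S=68.4766 payoff=37.8134 vs cont=37.1595 → 37.8134 [stop]  node(5,2) S=92.5412 payoff=13.7488 vs cont=17.1051 → 17.1051 [wait]  node(5,3) S=125.0628 payoff=0.0000 vs cont=3.6312 → 3.6312 [wait]  node(5,4) S=169.0134 payoff=0.0000 vs cont=0.0000 → 0.0000 [wait]  node(5,5) S=228.4095 payoff=0.0000 vs cont=0.0000 → 0.0000 [wait]  ⇒ S*(5)=68.4766
t_4: node(4,0) S=58.9041 payoff=47.3859 vs cont=46.7320 → 47.3859 [stop]  node(4,1) S=79.6047 payoff=26.6853 vs cont=27.6422 → 27.6422 [wait]  node(4,2) S=107.5800 payoff=0.0000 vs cont=10.5333 → 10.5333 [wait]  node(4,3) S=145.3867 payoff=0.0000 vs cont=1.8661 → 1.8661 [wait]  node(4,4) S=196.4797 payoff=0.0000 vs cont=0.0000 → 0.0000 [wait]  ⇒ S*(4)=58.9041
t_3: node(3,0) S=68.4766 payoff=37.8134 vs cont=37.6187 → 37.8134 [stop]  node(3,1) S=92.5412 payoff=13.7488 vs cont=19.2610 → 19.2610 [wait]  node(3,2) S=125.0628 payoff=0.0000 vs cont=6.3088 → 6.3088 [wait]  node(3,3) S=169.0134 payoff=0.0000 vs cont=0.9590 → 0.9590 [wait]  ⇒ S*(3)=68.4766
t_2: node(2,0) S=79.6047 payoff=26.6853 vs cont=28.6769 → 28.6769 [wait]  node(2,1) S=107.5800 payoff=0.0000 vs cont=12.9263 → 12.9263 [wait]  node(2,2) S=145.3867 payoff=0.0000 vs cont=3.7025 → 3.7025 [wait]  ⇒ S*(2)=-
t_1: node(1,0) S=92.5412 payoff=13.7488 vs cont=20.9412 → 20.9412 [wait]  node(1,1) S=125.0628 payoff=0.0000 vs cont=8.4200 → 8.4200 [wait]  ⇒ S*(1)=-
t_0: node(0,0) S=107.5800 payoff=0.0000 vs cont=14.8030 → 14.8030 [wait]  ⇒ S*(0)=-

price = 14.8030
boundary = - - - 68.4766 58.9041 68.4766 79.6047
tree:
14.8030
20.9412 8.4200
28.6769 12.9263 3.7025
37.8134 19.2610 6.3088 0.9590
47.3859 27.6422 10.5333 1.8661 0.0000
55.6202 37.8134 17.1051 3.6312 0.0000 0.0000
62.7035 47.3859 26.6853 7.0657 0.0000 0.0000 0.0000
68.7965 55.6202 37.8134 13.7488 0.0000 0.0000 0.0000 0.0000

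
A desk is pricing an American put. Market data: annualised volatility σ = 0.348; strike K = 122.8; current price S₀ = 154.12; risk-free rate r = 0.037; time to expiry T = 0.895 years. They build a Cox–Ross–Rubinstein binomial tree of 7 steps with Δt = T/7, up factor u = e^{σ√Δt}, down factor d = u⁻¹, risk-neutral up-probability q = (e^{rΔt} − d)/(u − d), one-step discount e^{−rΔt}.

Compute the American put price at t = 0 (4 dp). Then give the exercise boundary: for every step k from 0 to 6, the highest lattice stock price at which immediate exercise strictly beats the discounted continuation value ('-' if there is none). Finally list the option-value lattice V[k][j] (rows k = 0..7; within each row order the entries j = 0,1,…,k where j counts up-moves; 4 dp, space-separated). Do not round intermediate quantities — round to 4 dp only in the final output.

Δt=0.12786  u=1.13251  d=0.88300  q=0.48794  discount=0.99528
step 7 (expiry): payoffs max(K−S,0) = 58.2985 40.0720 16.6952 0.0000 0.0000 0.0000 0.0000 0.0000
step 6: (k=6,j=0): S=73.0484, (K−S)⁺=49.7516, hold=49.1720 ⇒ V=49.7516 exercise | (k=6,j=1): S=93.6901, (K−S)⁺=29.1099, hold=28.5303 ⇒ V=29.1099 exercise | (k=6,j=2): S=120.1645, (K−S)⁺=2.6355, hold=8.5087 ⇒ V=8.5087 continue | (k=6,j=3): S=154.1200, (K−S)⁺=0.0000, hold=0.0000 ⇒ V=0.0000 continue | (k=6,j=4): S=197.6704, (K−S)⁺=0.0000, hold=0.0000 ⇒ V=0.0000 continue | (k=6,j=5): S=253.5271, (K−S)⁺=0.0000, hold=0.0000 ⇒ V=0.0000 continue | (k=6,j=6): S=325.1674, (K−S)⁺=0.0000, hold=0.0000 ⇒ V=0.0000 continue  boundary S*=93.6901
step 5: (k=5,j=0): S=82.7280, (K−S)⁺=40.0720, hold=39.4925 ⇒ V=40.0720 exercise | (k=5,j=1): S=106.1048, (K−S)⁺=16.6952, hold=18.9679 ⇒ V=18.9679 continue | (k=5,j=2): S=136.0873, (K−S)⁺=0.0000, hold=4.3364 ⇒ V=4.3364 continue | (k=5,j=3): S=174.5422, (K−S)⁺=0.0000, hold=0.0000 ⇒ V=0.0000 continue | (k=5,j=4): S=223.8634, (K−S)⁺=0.0000, hold=0.0000 ⇒ V=0.0000 continue | (k=5,j=5): S=287.1215, (K−S)⁺=0.0000, hold=0.0000 ⇒ V=0.0000 continue  boundary S*=82.7280
step 4: (k=4,j=0): S=93.6901, (K−S)⁺=29.1099, hold=29.6340 ⇒ V=29.6340 continue | (k=4,j=1): S=120.1645, (K−S)⁺=2.6355, hold=11.7728 ⇒ V=11.7728 continue | (k=4,j=2): S=154.1200, (K−S)⁺=0.0000, hold=2.2100 ⇒ V=2.2100 continue | (k=4,j=3): S=197.6704, (K−S)⁺=0.0000, hold=0.0000 ⇒ V=0.0000 continue | (k=4,j=4): S=253.5271, (K−S)⁺=0.0000, hold=0.0000 ⇒ V=0.0000 continue  boundary S*=-
step 3: (k=3,j=0): S=106.1048, (K−S)⁺=16.6952, hold=20.8202 ⇒ V=20.8202 continue | (k=3,j=1): S=136.0873, (K−S)⁺=0.0000, hold=7.0733 ⇒ V=7.0733 continue | (k=3,j=2): S=174.5422, (K−S)⁺=0.0000, hold=1.1263 ⇒ V=1.1263 continue | (k=3,j=3): S=223.8634, (K−S)⁺=0.0000, hold=0.0000 ⇒ V=0.0000 continue  boundary S*=-
step 2: (k=2,j=0): S=120.1645, (K−S)⁺=2.6355, hold=14.0460 ⇒ V=14.0460 continue | (k=2,j=1): S=154.1200, (K−S)⁺=0.0000, hold=4.1519 ⇒ V=4.1519 continue | (k=2,j=2): S=197.6704, (K−S)⁺=0.0000, hold=0.5740 ⇒ V=0.5740 continue  boundary S*=-
step 1: (k=1,j=0): S=136.0873, (K−S)⁺=0.0000, hold=9.1748 ⇒ V=9.1748 continue | (k=1,j=1): S=174.5422, (K−S)⁺=0.0000, hold=2.3948 ⇒ V=2.3948 continue  boundary S*=-
step 0: (k=0,j=0): S=154.1200, (K−S)⁺=0.0000, hold=5.8389 ⇒ V=5.8389 continue  boundary S*=-

price = 5.8389
boundary = - - - - - 82.7280 93.6901
tree:
5.8389
9.1748 2.3948
14.0460 4.1519 0.5740
20.8202 7.0733 1.1263 0.0000
29.6340 11.7728 2.2100 0.0000 0.0000
40.0720 18.9679 4.3364 0.0000 0.0000 0.0000
49.7516 29.1099 8.5087 0.0000 0.0000 0.0000 0.0000
58.2985 40.0720 16.6952 0.0000 0.0000 0.0000 0.0000 0.0000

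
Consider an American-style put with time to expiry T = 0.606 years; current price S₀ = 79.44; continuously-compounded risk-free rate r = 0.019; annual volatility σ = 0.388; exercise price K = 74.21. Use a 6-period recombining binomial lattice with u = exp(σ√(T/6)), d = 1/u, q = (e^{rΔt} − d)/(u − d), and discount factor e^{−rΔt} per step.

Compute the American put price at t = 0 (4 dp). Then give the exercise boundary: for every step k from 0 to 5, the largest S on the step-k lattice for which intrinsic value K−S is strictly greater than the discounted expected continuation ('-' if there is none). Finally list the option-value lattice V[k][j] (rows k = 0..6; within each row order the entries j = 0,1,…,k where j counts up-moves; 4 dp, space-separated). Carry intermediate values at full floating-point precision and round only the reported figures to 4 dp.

price = 6.6841
boundary = - - - - 48.5099 54.8761
tree:
6.6841
9.9306 3.1513
14.2675 5.2151 0.9009
19.6560 8.4164 1.7258 0.0000
25.7001 13.1077 3.3061 0.0000 0.0000
31.3276 19.3339 6.3333 0.0000 0.0000 0.0000
36.3024 25.7001 12.1324 0.0000 0.0000 0.0000 0.0000

params: Δt=0.10100 u=1.13123 d=0.88399 q=0.47698 e^(-rΔt)=0.99808
t_6 payoffs: 36.3024 25.7001 12.1324 0.0000 0.0000 0.0000 0.0000
t_5: node(5,0) S=42.8824 payoff=31.3276 vs cont=31.1854 → 31.3276 [stop]  node(5,1) S=54.8761 payoff=19.3339 vs cont=19.1917 → 19.3339 [stop]  node(5,2) S=70.2242 payoff=3.9858 vs cont=6.3333 → 6.3333 [wait]  node(5,3) S=89.8652 payoff=0.0000 vs cont=0.0000 → 0.0000 [wait]  node(5,4) S=114.9994 payoff=0.0000 vs cont=0.0000 → 0.0000 [wait]  node(5,5) S=147.1634 payoff=0.0000 vs cont=0.0000 → 0.0000 [wait]  ⇒ S*(5)=54.8761
t_4: node(4,0) S=48.5099 payoff=25.7001 vs cont=25.5578 → 25.7001 [stop]  node(4,1) S=62.0776 payoff=12.1324 vs cont=13.1077 → 13.1077 [wait]  node(4,2) S=79.4400 payoff=0.0000 vs cont=3.3061 → 3.3061 [wait]  node(4,3) S=101.6585 payoff=0.0000 vs cont=0.0000 → 0.0000 [wait]  node(4,4) S=130.0911 payoff=0.0000 vs cont=0.0000 → 0.0000 [wait]  ⇒ S*(4)=48.5099
t_3: node(3,0) S=54.8761 payoff=19.3339 vs cont=19.6560 → 19.6560 [wait]  node(3,1) S=70.2242 payoff=3.9858 vs cont=8.4164 → 8.4164 [wait]  node(3,2) S=89.8652 payoff=0.0000 vs cont=1.7258 → 1.7258 [wait]  node(3,3) S=114.9994 payoff=0.0000 vs cont=0.0000 → 0.0000 [wait]  ⇒ S*(3)=-
t_2: node(2,0) S=62.0776 payoff=12.1324 vs cont=14.2675 → 14.2675 [wait]  node(2,1) S=79.4400 payoff=0.0000 vs cont=5.2151 → 5.2151 [wait]  node(2,2) S=101.6585 payoff=0.0000 vs cont=0.9009 → 0.9009 [wait]  ⇒ S*(2)=-
t_1: node(1,0) S=70.2242 payoff=3.9858 vs cont=9.9306 → 9.9306 [wait]  node(1,1) S=89.8652 payoff=0.0000 vs cont=3.1513 → 3.1513 [wait]  ⇒ S*(1)=-
t_0: node(0,0) S=79.4400 payoff=0.0000 vs cont=6.6841 → 6.6841 [wait]  ⇒ S*(0)=-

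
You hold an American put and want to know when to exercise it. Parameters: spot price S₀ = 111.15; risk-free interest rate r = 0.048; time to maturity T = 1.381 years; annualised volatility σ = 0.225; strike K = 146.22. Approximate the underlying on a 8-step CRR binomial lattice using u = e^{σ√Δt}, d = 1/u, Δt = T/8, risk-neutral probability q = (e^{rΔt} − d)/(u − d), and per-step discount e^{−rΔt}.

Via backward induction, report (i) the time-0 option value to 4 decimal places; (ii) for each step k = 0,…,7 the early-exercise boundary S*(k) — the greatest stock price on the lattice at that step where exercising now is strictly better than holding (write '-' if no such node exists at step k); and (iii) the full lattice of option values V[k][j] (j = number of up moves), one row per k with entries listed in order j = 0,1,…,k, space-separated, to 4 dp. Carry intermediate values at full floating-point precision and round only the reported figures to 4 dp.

Δt=0.17263  u=1.09799  d=0.91075  q=0.52108  discount=0.99175
step 8 (expiry): payoffs max(K−S,0) = 93.6043 82.7872 69.7463 54.0243 35.0700 12.2190 0.0000 0.0000 0.0000
step 7: (k=7,j=0): S=57.7716, (K−S)⁺=88.4484, hold=87.2418 ⇒ V=88.4484 exercise | (k=7,j=1): S=69.6487, (K−S)⁺=76.5713, hold=75.3647 ⇒ V=76.5713 exercise | (k=7,j=2): S=83.9676, (K−S)⁺=62.2524, hold=61.0459 ⇒ V=62.2524 exercise | (k=7,j=3): S=101.2302, (K−S)⁺=44.9898, hold=43.7832 ⇒ V=44.9898 exercise | (k=7,j=4): S=122.0418, (K−S)⁺=24.1782, hold=22.9716 ⇒ V=24.1782 exercise | (k=7,j=5): S=147.1321, (K−S)⁺=0.0000, hold=5.8036 ⇒ V=5.8036 continue | (k=7,j=6): S=177.3806, (K−S)⁺=0.0000, hold=0.0000 ⇒ V=0.0000 continue | (k=7,j=7): S=213.8477, (K−S)⁺=0.0000, hold=0.0000 ⇒ V=0.0000 continue  boundary S*=122.0418
step 6: (k=6,j=0): S=63.4328, (K−S)⁺=82.7872, hold=81.5807 ⇒ V=82.7872 exercise | (k=6,j=1): S=76.4737, (K−S)⁺=69.7463, hold=68.5397 ⇒ V=69.7463 exercise | (k=6,j=2): S=92.1957, (K−S)⁺=54.0243, hold=52.8177 ⇒ V=54.0243 exercise | (k=6,j=3): S=111.1500, (K−S)⁺=35.0700, hold=33.8634 ⇒ V=35.0700 exercise | (k=6,j=4): S=134.0010, (K−S)⁺=12.2190, hold=14.4830 ⇒ V=14.4830 continue | (k=6,j=5): S=161.5499, (K−S)⁺=0.0000, hold=2.7565 ⇒ V=2.7565 continue | (k=6,j=6): S=194.7625, (K−S)⁺=0.0000, hold=0.0000 ⇒ V=0.0000 continue  boundary S*=111.1500
step 5: (k=5,j=0): S=69.6487, (K−S)⁺=76.5713, hold=75.3647 ⇒ V=76.5713 exercise | (k=5,j=1): S=83.9676, (K−S)⁺=62.2524, hold=61.0459 ⇒ V=62.2524 exercise | (k=5,j=2): S=101.2302, (K−S)⁺=44.9898, hold=43.7832 ⇒ V=44.9898 exercise | (k=5,j=3): S=122.0418, (K−S)⁺=24.1782, hold=24.1416 ⇒ V=24.1782 exercise | (k=5,j=4): S=147.1321, (K−S)⁺=0.0000, hold=8.3034 ⇒ V=8.3034 continue | (k=5,j=5): S=177.3806, (K−S)⁺=0.0000, hold=1.3092 ⇒ V=1.3092 continue  boundary S*=122.0418
step 4: (k=4,j=0): S=76.4737, (K−S)⁺=69.7463, hold=68.5397 ⇒ V=69.7463 exercise | (k=4,j=1): S=92.1957, (K−S)⁺=54.0243, hold=52.8177 ⇒ V=54.0243 exercise | (k=4,j=2): S=111.1500, (K−S)⁺=35.0700, hold=33.8634 ⇒ V=35.0700 exercise | (k=4,j=3): S=134.0010, (K−S)⁺=12.2190, hold=15.7748 ⇒ V=15.7748 continue | (k=4,j=4): S=161.5499, (K−S)⁺=0.0000, hold=4.6204 ⇒ V=4.6204 continue  boundary S*=111.1500
step 3: (k=3,j=0): S=83.9676, (K−S)⁺=62.2524, hold=61.0459 ⇒ V=62.2524 exercise | (k=3,j=1): S=101.2302, (K−S)⁺=44.9898, hold=43.7832 ⇒ V=44.9898 exercise | (k=3,j=2): S=122.0418, (K−S)⁺=24.1782, hold=24.8092 ⇒ V=24.8092 continue | (k=3,j=3): S=147.1321, (K−S)⁺=0.0000, hold=9.8802 ⇒ V=9.8802 continue  boundary S*=101.2302
step 2: (k=2,j=0): S=92.1957, (K−S)⁺=54.0243, hold=52.8177 ⇒ V=54.0243 exercise | (k=2,j=1): S=111.1500, (K−S)⁺=35.0700, hold=34.1895 ⇒ V=35.0700 exercise | (k=2,j=2): S=134.0010, (K−S)⁺=12.2190, hold=16.8894 ⇒ V=16.8894 continue  boundary S*=111.1500
step 1: (k=1,j=0): S=101.2302, (K−S)⁺=44.9898, hold=43.7832 ⇒ V=44.9898 exercise | (k=1,j=1): S=122.0418, (K−S)⁺=24.1782, hold=25.3852 ⇒ V=25.3852 continue  boundary S*=101.2302
step 0: (k=0,j=0): S=111.1500, (K−S)⁺=35.0700, hold=34.4872 ⇒ V=35.0700 exercise  boundary S*=111.1500

price = 35.0700
boundary = 111.1500 101.2302 111.1500 101.2302 111.1500 122.0418 111.1500 122.0418
tree:
35.0700
44.9898 25.3852
54.0243 35.0700 16.8894
62.2524 44.9898 24.8092 9.8802
69.7463 54.0243 35.0700 15.7748 4.6204
76.5713 62.2524 44.9898 24.1782 8.3034 1.3092
82.7872 69.7463 54.0243 35.0700 14.4830 2.7565 0.0000
88.4484 76.5713 62.2524 44.9898 24.1782 5.8036 0.0000 0.0000
93.6043 82.7872 69.7463 54.0243 35.0700 12.2190 0.0000 0.0000 0.0000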